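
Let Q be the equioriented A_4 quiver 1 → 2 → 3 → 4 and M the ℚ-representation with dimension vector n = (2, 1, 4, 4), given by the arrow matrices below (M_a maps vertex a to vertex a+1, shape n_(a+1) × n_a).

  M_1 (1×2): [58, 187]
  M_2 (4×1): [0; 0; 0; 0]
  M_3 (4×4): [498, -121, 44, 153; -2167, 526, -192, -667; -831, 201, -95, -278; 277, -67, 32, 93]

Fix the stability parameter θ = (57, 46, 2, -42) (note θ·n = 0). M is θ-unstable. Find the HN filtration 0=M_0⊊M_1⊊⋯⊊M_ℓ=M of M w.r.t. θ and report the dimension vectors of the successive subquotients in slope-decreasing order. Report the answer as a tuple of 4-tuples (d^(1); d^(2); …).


Via rank(M_{q-1}∘⋯∘M_p): M ≅ I[1,1], I[1,2], I[3,4]^4.
μ_θ-semistable layers: μ^(1)=57; μ^(2)=103/2; μ^(3)=-20

((1, 0, 0, 0); (1, 1, 0, 0); (0, 0, 4, 4))


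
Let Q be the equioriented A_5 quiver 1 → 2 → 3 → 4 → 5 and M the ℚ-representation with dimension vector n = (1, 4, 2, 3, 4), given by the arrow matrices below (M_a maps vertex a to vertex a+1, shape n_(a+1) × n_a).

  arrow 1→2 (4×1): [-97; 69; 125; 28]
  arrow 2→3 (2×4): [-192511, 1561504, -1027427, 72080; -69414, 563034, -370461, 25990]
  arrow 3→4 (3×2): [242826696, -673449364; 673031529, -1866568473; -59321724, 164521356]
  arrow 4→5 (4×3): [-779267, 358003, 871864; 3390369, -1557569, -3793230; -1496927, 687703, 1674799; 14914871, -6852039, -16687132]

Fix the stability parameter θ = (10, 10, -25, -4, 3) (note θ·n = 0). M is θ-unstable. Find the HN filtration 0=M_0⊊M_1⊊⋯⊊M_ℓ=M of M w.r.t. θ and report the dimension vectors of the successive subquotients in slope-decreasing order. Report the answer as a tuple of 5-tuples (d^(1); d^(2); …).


Barcode: M ≅ I[1,5], I[2,2]^2, I[2,4], I[4,5], I[5,5]^2. HN layers by μ_θ (5 steps, strictly decreasing):
  μ^(1)=10; μ^(2)=3; μ^(3)=-9/4; μ^(4)=-4; μ^(5)=-15/2

((0, 2, 0, 0, 0); (0, 0, 0, 0, 4); (1, 1, 1, 1, 0); (0, 0, 0, 2, 0); (0, 1, 1, 0, 0))


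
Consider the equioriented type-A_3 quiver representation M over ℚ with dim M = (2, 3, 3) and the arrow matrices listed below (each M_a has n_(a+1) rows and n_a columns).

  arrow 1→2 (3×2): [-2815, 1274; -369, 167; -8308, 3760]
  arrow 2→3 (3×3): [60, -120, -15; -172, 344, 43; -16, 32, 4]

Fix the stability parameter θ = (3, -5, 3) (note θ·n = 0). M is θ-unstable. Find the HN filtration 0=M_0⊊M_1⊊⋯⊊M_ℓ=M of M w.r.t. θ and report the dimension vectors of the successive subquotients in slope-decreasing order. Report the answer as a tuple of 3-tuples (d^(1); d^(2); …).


Via rank(M_{q-1}∘⋯∘M_p): M ≅ I[1,2]^2, I[2,3], I[3,3]^2.
μ_θ-semistable layers: μ^(1)=3; μ^(2)=-1; μ^(3)=-5

((0, 0, 3); (2, 2, 0); (0, 1, 0))


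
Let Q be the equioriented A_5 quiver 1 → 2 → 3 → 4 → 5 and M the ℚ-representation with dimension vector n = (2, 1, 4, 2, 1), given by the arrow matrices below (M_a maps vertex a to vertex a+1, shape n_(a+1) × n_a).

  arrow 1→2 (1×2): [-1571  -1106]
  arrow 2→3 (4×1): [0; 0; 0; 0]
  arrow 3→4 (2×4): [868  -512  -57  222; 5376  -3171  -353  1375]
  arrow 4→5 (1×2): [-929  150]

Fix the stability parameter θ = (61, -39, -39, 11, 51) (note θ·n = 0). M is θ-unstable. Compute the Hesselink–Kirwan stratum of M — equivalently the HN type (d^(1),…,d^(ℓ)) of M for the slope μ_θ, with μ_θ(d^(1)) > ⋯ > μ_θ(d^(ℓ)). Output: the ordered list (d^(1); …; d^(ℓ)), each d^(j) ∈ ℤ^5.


Barcode: M ≅ I[1,1], I[1,2], I[3,3]^2, I[3,4], I[3,5]. HN layers by μ_θ (4 steps, strictly decreasing):
  μ^(1)=61; μ^(2)=51; μ^(3)=11; μ^(4)=-39

((1, 0, 0, 0, 0); (0, 0, 0, 0, 1); (1, 1, 0, 2, 0); (0, 0, 4, 0, 0))


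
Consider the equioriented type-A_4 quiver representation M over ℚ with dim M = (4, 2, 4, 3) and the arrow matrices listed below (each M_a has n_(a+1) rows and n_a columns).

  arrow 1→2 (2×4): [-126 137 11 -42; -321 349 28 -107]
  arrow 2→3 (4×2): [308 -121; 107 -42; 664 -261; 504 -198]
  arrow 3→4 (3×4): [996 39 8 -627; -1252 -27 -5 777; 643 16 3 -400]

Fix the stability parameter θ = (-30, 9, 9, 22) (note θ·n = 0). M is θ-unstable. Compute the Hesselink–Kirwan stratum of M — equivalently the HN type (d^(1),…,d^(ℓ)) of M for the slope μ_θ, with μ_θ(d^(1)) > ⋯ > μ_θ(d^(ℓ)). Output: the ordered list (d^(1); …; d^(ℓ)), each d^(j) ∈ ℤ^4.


Interval decomposition of M: I[1,1]^2, I[1,4]^2, I[3,3], I[3,4].
HN type (ℓ=3): μ^(1)=22; μ^(2)=9; μ^(3)=-30

((0, 0, 0, 3); (0, 2, 4, 0); (4, 0, 0, 0))


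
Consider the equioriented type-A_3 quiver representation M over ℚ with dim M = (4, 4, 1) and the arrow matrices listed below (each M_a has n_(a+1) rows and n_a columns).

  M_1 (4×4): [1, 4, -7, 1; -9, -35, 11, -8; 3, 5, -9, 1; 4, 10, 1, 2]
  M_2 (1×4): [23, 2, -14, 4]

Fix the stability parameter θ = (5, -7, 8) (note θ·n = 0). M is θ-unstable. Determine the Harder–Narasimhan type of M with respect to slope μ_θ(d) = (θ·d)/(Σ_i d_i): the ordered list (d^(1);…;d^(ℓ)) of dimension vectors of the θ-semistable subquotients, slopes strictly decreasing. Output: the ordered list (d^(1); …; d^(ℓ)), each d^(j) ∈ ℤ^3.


Barcode: M ≅ I[1,2]^3, I[1,3]. HN layers by μ_θ (2 steps, strictly decreasing):
  μ^(1)=8; μ^(2)=-1

((0, 0, 1); (4, 4, 0))


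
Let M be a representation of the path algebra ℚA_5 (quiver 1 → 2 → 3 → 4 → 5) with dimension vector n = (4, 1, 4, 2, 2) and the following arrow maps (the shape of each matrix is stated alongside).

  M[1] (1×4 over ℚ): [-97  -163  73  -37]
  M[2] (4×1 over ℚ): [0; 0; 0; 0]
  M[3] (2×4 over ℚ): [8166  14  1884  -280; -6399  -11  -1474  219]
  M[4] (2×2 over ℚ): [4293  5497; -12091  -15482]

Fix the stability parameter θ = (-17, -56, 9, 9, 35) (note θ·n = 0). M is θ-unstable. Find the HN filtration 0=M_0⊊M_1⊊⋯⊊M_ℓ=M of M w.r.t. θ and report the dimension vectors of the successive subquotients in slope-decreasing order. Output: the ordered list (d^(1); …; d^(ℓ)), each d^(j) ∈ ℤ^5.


Via rank(M_{q-1}∘⋯∘M_p): M ≅ I[1,1]^3, I[1,2], I[3,3]^2, I[3,5]^2.
μ_θ-semistable layers: μ^(1)=35; μ^(2)=9; μ^(3)=-17; μ^(4)=-73/2

((0, 0, 0, 0, 2); (0, 0, 4, 2, 0); (3, 0, 0, 0, 0); (1, 1, 0, 0, 0))


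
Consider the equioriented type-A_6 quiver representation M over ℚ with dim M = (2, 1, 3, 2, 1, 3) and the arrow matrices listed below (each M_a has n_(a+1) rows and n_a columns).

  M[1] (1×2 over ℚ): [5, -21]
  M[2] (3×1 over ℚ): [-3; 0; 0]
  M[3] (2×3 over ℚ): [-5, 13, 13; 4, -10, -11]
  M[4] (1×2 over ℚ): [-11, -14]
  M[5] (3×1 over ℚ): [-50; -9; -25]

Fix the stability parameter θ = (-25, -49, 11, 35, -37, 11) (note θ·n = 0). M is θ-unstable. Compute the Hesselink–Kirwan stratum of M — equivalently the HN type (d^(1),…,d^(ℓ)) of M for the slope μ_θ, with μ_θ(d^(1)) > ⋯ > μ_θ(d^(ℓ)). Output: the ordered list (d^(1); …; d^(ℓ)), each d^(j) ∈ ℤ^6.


Via rank(M_{q-1}∘⋯∘M_p): M ≅ I[1,1], I[1,6], I[3,3], I[3,4], I[6,6]^2.
μ_θ-semistable layers: μ^(1)=35; μ^(2)=11; μ^(3)=3; μ^(4)=-25; μ^(5)=-37

((0, 0, 0, 1, 0, 0); (0, 0, 2, 0, 0, 3); (0, 0, 1, 1, 1, 0); (1, 0, 0, 0, 0, 0); (1, 1, 0, 0, 0, 0))


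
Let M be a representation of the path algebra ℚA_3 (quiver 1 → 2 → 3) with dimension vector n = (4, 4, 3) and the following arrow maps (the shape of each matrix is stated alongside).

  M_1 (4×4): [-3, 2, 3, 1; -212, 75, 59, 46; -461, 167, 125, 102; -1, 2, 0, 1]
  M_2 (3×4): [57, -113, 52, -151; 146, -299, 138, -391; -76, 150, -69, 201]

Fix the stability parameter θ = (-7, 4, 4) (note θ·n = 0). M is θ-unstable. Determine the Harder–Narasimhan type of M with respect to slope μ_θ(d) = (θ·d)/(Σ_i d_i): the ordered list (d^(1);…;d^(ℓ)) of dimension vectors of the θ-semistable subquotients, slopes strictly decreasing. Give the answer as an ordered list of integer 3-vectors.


Interval decomposition of M: I[1,2], I[1,3]^3.
HN type (ℓ=2): μ^(1)=4; μ^(2)=-7

((0, 4, 3); (4, 0, 0))


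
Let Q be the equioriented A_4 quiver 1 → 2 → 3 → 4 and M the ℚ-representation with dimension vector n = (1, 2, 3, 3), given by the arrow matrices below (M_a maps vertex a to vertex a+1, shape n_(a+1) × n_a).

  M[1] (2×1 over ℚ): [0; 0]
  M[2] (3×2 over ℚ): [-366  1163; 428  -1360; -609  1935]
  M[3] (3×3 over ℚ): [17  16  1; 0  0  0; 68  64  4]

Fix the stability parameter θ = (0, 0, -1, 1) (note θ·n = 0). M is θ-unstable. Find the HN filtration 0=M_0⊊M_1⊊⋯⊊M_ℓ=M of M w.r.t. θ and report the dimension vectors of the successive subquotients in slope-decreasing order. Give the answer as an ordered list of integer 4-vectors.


Via rank(M_{q-1}∘⋯∘M_p): M ≅ I[1,1], I[2,3], I[2,4], I[3,3], I[4,4]^2.
μ_θ-semistable layers: μ^(1)=1; μ^(2)=0; μ^(3)=-1/2; μ^(4)=-1

((0, 0, 0, 3); (1, 0, 0, 0); (0, 2, 2, 0); (0, 0, 1, 0))


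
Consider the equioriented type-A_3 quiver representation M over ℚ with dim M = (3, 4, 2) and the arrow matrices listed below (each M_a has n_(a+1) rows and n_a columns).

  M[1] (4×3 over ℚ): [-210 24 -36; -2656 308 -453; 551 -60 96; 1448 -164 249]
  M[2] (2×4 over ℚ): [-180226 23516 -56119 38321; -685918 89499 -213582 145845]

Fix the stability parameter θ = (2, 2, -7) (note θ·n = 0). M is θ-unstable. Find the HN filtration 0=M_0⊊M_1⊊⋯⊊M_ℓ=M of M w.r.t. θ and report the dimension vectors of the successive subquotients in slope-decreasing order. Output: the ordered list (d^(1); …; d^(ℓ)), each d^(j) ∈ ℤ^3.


Barcode: M ≅ I[1,1], I[1,2], I[1,3], I[2,2], I[2,3]. HN layers by μ_θ (3 steps, strictly decreasing):
  μ^(1)=2; μ^(2)=-1; μ^(3)=-5/2

((2, 2, 0); (1, 1, 1); (0, 1, 1))


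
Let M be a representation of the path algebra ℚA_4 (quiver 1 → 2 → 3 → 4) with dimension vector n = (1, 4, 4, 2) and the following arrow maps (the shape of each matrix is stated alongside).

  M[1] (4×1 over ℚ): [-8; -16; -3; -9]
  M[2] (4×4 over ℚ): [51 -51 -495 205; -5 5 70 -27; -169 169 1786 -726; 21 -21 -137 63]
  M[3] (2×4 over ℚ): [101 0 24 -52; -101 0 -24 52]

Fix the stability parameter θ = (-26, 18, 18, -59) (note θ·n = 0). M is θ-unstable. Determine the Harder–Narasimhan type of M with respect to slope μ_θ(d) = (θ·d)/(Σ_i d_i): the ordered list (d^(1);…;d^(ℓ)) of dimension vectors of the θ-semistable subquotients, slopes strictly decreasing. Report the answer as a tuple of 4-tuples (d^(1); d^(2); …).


Interval decomposition of M: I[1,3], I[2,2], I[2,3], I[2,4], I[3,3], I[4,4].
HN type (ℓ=4): μ^(1)=18; μ^(2)=-23/3; μ^(3)=-26; μ^(4)=-59

((0, 3, 3, 0); (0, 1, 1, 1); (1, 0, 0, 0); (0, 0, 0, 1))


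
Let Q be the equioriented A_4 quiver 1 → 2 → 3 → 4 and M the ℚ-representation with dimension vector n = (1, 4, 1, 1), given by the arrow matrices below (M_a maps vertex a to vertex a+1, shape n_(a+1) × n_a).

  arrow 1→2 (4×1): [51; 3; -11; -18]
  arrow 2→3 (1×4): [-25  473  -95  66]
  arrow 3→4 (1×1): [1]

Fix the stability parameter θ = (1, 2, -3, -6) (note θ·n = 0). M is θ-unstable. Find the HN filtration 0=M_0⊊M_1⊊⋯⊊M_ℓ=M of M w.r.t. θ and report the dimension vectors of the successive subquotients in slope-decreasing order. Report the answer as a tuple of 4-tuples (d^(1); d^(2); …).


Via rank(M_{q-1}∘⋯∘M_p): M ≅ I[1,4], I[2,2]^3.
μ_θ-semistable layers: μ^(1)=2; μ^(2)=-3/2

((0, 3, 0, 0); (1, 1, 1, 1))


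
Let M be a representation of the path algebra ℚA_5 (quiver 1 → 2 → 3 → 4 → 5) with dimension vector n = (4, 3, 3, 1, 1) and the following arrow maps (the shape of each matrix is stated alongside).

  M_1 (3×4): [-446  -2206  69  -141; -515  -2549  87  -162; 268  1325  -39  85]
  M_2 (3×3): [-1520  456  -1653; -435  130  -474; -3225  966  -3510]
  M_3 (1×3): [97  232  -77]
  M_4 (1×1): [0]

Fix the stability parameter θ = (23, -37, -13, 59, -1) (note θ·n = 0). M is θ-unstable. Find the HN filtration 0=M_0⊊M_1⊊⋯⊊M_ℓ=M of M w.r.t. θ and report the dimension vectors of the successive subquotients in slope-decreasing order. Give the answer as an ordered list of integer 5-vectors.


Barcode: M ≅ I[1,1], I[1,2], I[1,3], I[1,4], I[3,3], I[5,5]. HN layers by μ_θ (6 steps, strictly decreasing):
  μ^(1)=59; μ^(2)=23; μ^(3)=-1; μ^(4)=-7; μ^(5)=-9; μ^(6)=-13

((0, 0, 0, 1, 0); (1, 0, 0, 0, 0); (0, 0, 0, 0, 1); (1, 1, 0, 0, 0); (2, 2, 2, 0, 0); (0, 0, 1, 0, 0))


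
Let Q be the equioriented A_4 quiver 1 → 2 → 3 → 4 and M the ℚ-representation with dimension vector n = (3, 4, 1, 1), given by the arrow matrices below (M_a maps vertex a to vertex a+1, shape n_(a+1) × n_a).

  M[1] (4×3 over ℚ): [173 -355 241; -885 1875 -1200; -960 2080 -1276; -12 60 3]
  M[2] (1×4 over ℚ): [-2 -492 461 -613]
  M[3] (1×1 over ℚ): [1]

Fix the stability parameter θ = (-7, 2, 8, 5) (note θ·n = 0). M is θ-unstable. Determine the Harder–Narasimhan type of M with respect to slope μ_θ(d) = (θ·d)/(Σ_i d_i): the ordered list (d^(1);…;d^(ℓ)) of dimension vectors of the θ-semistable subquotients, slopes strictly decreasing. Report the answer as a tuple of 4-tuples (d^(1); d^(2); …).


Barcode: M ≅ I[1,1], I[1,2], I[1,4], I[2,2]^2. HN layers by μ_θ (3 steps, strictly decreasing):
  μ^(1)=13/2; μ^(2)=2; μ^(3)=-7

((0, 0, 1, 1); (0, 4, 0, 0); (3, 0, 0, 0))


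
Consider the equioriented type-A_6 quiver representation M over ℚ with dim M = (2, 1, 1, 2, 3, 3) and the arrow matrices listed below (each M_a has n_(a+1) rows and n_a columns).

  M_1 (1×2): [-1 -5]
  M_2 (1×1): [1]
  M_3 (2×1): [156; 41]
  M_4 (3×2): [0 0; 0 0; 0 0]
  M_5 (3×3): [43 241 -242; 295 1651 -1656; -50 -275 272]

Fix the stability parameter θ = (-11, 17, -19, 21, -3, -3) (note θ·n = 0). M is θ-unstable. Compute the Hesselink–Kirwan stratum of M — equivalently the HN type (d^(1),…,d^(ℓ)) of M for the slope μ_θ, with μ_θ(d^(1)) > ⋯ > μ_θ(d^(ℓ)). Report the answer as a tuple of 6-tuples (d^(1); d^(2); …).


Via rank(M_{q-1}∘⋯∘M_p): M ≅ I[1,1], I[1,4], I[4,4], I[5,6]^3.
μ_θ-semistable layers: μ^(1)=21; μ^(2)=-1; μ^(3)=-3; μ^(4)=-11

((0, 0, 0, 2, 0, 0); (0, 1, 1, 0, 0, 0); (0, 0, 0, 0, 3, 3); (2, 0, 0, 0, 0, 0))


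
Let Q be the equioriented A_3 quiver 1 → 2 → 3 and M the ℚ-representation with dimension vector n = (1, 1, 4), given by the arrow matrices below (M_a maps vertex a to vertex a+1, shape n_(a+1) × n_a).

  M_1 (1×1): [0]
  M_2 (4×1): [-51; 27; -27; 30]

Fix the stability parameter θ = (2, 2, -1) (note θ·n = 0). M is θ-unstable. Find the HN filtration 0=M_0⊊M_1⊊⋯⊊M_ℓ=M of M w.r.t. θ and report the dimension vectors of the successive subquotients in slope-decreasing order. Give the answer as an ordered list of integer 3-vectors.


Interval decomposition of M: I[1,1], I[2,3], I[3,3]^3.
HN type (ℓ=3): μ^(1)=2; μ^(2)=1/2; μ^(3)=-1

((1, 0, 0); (0, 1, 1); (0, 0, 3))


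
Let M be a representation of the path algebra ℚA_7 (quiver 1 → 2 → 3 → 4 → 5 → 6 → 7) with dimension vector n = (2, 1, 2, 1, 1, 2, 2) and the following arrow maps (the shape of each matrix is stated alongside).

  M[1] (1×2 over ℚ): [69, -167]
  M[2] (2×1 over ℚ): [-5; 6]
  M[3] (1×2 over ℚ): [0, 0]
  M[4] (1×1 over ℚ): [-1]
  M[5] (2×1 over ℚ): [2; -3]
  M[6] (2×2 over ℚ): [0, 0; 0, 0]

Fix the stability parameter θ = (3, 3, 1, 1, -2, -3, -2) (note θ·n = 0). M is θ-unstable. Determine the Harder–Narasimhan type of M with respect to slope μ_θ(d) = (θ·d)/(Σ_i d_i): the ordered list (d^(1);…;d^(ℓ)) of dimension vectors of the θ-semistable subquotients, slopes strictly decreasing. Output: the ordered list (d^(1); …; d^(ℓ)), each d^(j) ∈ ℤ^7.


Via rank(M_{q-1}∘⋯∘M_p): M ≅ I[1,1], I[1,3], I[3,3], I[4,6], I[6,6], I[7,7]^2.
μ_θ-semistable layers: μ^(1)=3; μ^(2)=7/3; μ^(3)=1; μ^(4)=-4/3; μ^(5)=-2; μ^(6)=-3

((1, 0, 0, 0, 0, 0, 0); (1, 1, 1, 0, 0, 0, 0); (0, 0, 1, 0, 0, 0, 0); (0, 0, 0, 1, 1, 1, 0); (0, 0, 0, 0, 0, 0, 2); (0, 0, 0, 0, 0, 1, 0))


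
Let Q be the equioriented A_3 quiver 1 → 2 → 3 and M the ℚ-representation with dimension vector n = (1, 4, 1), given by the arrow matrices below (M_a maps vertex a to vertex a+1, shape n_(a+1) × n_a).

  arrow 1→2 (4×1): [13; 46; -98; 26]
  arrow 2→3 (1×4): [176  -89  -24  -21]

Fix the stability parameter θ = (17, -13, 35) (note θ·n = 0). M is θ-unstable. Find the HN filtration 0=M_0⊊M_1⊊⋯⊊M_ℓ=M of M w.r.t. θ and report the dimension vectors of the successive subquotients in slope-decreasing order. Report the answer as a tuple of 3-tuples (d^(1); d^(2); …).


Barcode: M ≅ I[1,2], I[2,2]^2, I[2,3]. HN layers by μ_θ (3 steps, strictly decreasing):
  μ^(1)=35; μ^(2)=2; μ^(3)=-13

((0, 0, 1); (1, 1, 0); (0, 3, 0))


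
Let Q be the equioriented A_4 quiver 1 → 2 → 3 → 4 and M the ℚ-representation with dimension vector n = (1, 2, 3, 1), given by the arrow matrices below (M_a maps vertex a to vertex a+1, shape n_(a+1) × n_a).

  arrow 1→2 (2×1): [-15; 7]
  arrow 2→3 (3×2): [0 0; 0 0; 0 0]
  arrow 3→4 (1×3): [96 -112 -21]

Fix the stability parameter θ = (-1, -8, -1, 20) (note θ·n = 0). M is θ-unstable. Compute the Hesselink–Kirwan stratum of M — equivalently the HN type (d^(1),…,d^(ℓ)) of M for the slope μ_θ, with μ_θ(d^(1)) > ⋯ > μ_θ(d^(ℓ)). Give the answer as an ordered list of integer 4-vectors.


Barcode: M ≅ I[1,2], I[2,2], I[3,3]^2, I[3,4]. HN layers by μ_θ (4 steps, strictly decreasing):
  μ^(1)=20; μ^(2)=-1; μ^(3)=-9/2; μ^(4)=-8

((0, 0, 0, 1); (0, 0, 3, 0); (1, 1, 0, 0); (0, 1, 0, 0))


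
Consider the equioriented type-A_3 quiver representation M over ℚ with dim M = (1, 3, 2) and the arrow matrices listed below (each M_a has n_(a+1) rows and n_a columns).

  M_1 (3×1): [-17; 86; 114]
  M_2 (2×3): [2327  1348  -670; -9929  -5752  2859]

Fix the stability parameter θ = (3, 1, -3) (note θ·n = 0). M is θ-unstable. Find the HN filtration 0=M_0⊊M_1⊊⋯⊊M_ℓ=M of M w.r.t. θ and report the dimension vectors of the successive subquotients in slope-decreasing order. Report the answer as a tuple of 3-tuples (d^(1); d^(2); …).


Via rank(M_{q-1}∘⋯∘M_p): M ≅ I[1,3], I[2,2], I[2,3].
μ_θ-semistable layers: μ^(1)=1; μ^(2)=1/3; μ^(3)=-1

((0, 1, 0); (1, 1, 1); (0, 1, 1))


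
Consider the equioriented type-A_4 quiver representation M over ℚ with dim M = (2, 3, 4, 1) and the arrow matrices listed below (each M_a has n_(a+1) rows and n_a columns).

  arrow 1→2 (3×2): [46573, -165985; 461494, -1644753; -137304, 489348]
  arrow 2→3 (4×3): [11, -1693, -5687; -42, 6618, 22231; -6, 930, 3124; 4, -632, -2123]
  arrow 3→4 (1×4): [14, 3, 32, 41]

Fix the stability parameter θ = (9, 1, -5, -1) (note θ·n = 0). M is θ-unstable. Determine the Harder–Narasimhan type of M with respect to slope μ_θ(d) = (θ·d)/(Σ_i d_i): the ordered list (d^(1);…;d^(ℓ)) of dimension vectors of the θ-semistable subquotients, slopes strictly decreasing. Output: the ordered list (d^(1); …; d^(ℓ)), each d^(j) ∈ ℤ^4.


Interval decomposition of M: I[1,2], I[1,3], I[2,3], I[3,3], I[3,4].
HN type (ℓ=5): μ^(1)=5; μ^(2)=5/3; μ^(3)=-1; μ^(4)=-2; μ^(5)=-5

((1, 1, 0, 0); (1, 1, 1, 0); (0, 0, 0, 1); (0, 1, 1, 0); (0, 0, 2, 0))


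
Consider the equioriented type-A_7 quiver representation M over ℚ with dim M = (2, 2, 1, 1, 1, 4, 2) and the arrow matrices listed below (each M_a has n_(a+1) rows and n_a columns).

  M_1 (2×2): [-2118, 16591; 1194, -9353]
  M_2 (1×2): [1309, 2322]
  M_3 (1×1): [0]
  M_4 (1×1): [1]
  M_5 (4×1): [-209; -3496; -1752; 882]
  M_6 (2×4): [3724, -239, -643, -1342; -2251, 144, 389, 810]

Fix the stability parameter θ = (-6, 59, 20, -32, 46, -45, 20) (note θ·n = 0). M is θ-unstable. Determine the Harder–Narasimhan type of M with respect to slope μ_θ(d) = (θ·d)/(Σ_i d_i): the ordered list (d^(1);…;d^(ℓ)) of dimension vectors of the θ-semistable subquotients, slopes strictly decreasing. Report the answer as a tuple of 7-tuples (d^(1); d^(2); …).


Barcode: M ≅ I[1,1], I[1,3], I[2,2], I[4,7], I[6,6]^2, I[6,7]. HN layers by μ_θ (7 steps, strictly decreasing):
  μ^(1)=59; μ^(2)=79/2; μ^(3)=20; μ^(4)=1/2; μ^(5)=-6; μ^(6)=-32; μ^(7)=-45

((0, 1, 0, 0, 0, 0, 0); (0, 1, 1, 0, 0, 0, 0); (0, 0, 0, 0, 0, 0, 2); (0, 0, 0, 0, 1, 1, 0); (2, 0, 0, 0, 0, 0, 0); (0, 0, 0, 1, 0, 0, 0); (0, 0, 0, 0, 0, 3, 0))


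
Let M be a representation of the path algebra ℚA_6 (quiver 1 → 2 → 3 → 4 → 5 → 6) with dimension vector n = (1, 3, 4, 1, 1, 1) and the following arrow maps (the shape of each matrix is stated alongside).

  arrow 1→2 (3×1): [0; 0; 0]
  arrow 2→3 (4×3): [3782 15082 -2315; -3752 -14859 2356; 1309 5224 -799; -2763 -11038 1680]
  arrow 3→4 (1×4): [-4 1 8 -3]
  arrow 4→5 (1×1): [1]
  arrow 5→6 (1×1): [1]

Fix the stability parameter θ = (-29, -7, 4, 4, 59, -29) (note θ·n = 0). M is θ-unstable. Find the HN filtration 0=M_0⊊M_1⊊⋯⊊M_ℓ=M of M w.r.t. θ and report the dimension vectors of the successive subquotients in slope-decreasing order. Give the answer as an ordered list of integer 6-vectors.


Via rank(M_{q-1}∘⋯∘M_p): M ≅ I[1,1], I[2,3]^2, I[2,6], I[3,3].
μ_θ-semistable layers: μ^(1)=15; μ^(2)=4; μ^(3)=-7; μ^(4)=-29

((0, 0, 0, 0, 1, 1); (0, 0, 4, 1, 0, 0); (0, 3, 0, 0, 0, 0); (1, 0, 0, 0, 0, 0))


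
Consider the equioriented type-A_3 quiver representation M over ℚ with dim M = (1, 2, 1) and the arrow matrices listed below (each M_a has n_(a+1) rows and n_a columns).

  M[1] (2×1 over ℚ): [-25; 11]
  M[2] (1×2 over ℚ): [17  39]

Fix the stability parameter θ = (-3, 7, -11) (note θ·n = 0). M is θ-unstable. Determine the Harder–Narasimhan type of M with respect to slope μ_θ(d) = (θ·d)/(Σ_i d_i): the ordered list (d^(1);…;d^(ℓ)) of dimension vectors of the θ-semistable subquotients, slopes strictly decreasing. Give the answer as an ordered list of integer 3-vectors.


Barcode: M ≅ I[1,3], I[2,2]. HN layers by μ_θ (3 steps, strictly decreasing):
  μ^(1)=7; μ^(2)=-2; μ^(3)=-3

((0, 1, 0); (0, 1, 1); (1, 0, 0))


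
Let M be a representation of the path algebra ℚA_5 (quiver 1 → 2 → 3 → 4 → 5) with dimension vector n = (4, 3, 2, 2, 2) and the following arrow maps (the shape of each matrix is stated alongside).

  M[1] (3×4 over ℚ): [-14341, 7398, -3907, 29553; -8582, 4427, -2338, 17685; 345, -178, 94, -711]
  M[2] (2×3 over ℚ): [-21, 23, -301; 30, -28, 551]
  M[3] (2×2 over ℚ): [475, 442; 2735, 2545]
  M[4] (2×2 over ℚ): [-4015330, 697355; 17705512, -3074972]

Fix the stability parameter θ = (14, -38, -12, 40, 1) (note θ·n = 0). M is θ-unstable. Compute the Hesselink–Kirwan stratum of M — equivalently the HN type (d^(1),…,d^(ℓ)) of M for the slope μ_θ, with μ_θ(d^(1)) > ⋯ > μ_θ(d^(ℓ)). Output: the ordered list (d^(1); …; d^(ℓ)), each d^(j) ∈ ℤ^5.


Barcode: M ≅ I[1,1], I[1,2], I[1,4], I[1,5], I[5,5]. HN layers by μ_θ (5 steps, strictly decreasing):
  μ^(1)=40; μ^(2)=41/2; μ^(3)=14; μ^(4)=1; μ^(5)=-12

((0, 0, 0, 1, 0); (0, 0, 0, 1, 1); (1, 0, 0, 0, 0); (0, 0, 0, 0, 1); (3, 3, 2, 0, 0))


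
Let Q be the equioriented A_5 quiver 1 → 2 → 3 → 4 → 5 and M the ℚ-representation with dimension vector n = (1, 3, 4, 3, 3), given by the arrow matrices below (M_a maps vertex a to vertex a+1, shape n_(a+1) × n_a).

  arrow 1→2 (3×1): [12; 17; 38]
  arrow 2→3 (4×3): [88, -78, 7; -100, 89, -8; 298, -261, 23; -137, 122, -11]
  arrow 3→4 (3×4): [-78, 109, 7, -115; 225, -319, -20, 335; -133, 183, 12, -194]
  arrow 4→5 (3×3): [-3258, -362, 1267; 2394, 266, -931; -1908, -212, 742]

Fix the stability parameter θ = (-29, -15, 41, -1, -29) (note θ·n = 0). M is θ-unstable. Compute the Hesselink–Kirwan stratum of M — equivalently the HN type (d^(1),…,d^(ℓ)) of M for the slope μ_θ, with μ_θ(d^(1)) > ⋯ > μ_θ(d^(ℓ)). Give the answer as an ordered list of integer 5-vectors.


Interval decomposition of M: I[1,5], I[2,4]^2, I[3,3], I[5,5]^2.
HN type (ℓ=5): μ^(1)=41; μ^(2)=20; μ^(3)=11/3; μ^(4)=-15; μ^(5)=-29

((0, 0, 1, 0, 0); (0, 0, 2, 2, 0); (0, 0, 1, 1, 1); (0, 3, 0, 0, 0); (1, 0, 0, 0, 2))


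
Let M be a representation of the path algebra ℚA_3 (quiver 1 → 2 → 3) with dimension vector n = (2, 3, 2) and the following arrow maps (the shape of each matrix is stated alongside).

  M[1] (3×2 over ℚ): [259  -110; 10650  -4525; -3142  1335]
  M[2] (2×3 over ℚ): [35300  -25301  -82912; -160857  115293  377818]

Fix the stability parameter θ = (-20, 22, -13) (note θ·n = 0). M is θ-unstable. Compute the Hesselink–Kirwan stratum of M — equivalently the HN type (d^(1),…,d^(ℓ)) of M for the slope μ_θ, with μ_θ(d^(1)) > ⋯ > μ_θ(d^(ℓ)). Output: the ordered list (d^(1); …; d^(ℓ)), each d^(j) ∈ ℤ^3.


Via rank(M_{q-1}∘⋯∘M_p): M ≅ I[1,3]^2, I[2,2].
μ_θ-semistable layers: μ^(1)=22; μ^(2)=9/2; μ^(3)=-20

((0, 1, 0); (0, 2, 2); (2, 0, 0))


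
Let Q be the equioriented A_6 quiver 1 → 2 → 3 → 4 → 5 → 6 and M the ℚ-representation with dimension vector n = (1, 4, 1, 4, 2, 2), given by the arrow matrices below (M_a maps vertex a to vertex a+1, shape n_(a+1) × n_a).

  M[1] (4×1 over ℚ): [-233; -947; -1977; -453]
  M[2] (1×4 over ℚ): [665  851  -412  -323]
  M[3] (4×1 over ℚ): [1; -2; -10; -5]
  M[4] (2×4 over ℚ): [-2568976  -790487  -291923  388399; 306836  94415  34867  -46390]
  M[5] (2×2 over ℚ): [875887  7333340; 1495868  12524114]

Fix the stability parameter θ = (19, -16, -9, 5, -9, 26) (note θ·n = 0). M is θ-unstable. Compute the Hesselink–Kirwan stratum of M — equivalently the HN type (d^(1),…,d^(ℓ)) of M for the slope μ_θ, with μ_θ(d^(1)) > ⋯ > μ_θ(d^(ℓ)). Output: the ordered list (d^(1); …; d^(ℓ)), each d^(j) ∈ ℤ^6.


Barcode: M ≅ I[1,6], I[2,2]^3, I[4,4]^2, I[4,6]. HN layers by μ_θ (4 steps, strictly decreasing):
  μ^(1)=26; μ^(2)=5; μ^(3)=-2; μ^(4)=-16

((0, 0, 0, 0, 0, 2); (0, 0, 0, 2, 0, 0); (1, 1, 1, 2, 2, 0); (0, 3, 0, 0, 0, 0))


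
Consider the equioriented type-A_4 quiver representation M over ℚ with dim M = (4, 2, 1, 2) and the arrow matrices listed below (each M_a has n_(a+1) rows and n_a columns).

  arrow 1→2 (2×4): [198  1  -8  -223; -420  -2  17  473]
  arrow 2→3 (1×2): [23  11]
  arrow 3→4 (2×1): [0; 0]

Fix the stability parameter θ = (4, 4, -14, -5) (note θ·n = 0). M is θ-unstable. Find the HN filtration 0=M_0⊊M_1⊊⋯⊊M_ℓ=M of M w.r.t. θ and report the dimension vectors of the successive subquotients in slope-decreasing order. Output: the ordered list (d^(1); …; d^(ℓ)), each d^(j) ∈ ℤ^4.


Barcode: M ≅ I[1,1]^2, I[1,2], I[1,3], I[4,4]^2. HN layers by μ_θ (3 steps, strictly decreasing):
  μ^(1)=4; μ^(2)=-2; μ^(3)=-5

((3, 1, 0, 0); (1, 1, 1, 0); (0, 0, 0, 2))


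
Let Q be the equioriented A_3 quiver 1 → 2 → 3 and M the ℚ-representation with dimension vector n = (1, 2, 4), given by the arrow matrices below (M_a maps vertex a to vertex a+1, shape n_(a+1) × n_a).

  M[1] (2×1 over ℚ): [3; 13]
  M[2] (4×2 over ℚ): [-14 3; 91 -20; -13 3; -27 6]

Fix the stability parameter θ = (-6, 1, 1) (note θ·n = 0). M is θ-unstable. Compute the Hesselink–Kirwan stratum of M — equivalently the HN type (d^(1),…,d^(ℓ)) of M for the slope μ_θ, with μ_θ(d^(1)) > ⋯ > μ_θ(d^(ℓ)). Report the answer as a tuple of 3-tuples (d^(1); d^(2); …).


Via rank(M_{q-1}∘⋯∘M_p): M ≅ I[1,3], I[2,3], I[3,3]^2.
μ_θ-semistable layers: μ^(1)=1; μ^(2)=-6

((0, 2, 4); (1, 0, 0))


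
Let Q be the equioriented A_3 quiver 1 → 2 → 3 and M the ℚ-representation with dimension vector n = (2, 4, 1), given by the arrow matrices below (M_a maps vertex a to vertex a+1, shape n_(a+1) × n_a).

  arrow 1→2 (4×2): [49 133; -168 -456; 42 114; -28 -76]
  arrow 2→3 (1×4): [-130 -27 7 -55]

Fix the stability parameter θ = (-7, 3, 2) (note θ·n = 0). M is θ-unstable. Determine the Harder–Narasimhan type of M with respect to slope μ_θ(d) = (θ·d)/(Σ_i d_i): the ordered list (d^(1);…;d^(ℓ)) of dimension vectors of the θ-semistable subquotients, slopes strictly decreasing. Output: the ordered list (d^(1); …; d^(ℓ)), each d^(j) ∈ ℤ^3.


Interval decomposition of M: I[1,1], I[1,2], I[2,2]^2, I[2,3].
HN type (ℓ=3): μ^(1)=3; μ^(2)=5/2; μ^(3)=-7

((0, 3, 0); (0, 1, 1); (2, 0, 0))


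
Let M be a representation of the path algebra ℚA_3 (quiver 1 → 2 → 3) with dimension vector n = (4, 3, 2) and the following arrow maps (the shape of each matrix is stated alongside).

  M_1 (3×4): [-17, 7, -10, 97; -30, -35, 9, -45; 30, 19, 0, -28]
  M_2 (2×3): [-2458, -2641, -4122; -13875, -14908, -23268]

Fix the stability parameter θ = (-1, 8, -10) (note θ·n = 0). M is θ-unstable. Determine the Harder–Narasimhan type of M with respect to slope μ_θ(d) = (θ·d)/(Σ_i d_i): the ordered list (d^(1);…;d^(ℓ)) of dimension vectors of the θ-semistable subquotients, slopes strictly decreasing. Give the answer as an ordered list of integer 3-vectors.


Interval decomposition of M: I[1,1], I[1,2], I[1,3]^2.
HN type (ℓ=2): μ^(1)=8; μ^(2)=-1

((0, 1, 0); (4, 2, 2))


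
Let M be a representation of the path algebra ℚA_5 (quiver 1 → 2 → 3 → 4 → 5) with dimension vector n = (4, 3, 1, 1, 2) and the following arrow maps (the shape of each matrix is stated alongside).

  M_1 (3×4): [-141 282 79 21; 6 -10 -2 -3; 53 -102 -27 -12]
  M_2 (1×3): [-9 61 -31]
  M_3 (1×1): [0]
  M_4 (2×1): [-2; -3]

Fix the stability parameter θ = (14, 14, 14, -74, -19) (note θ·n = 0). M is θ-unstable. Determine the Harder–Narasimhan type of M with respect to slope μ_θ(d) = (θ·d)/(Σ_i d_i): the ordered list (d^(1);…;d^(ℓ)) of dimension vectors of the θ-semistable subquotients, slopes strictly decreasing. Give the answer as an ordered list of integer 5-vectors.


Via rank(M_{q-1}∘⋯∘M_p): M ≅ I[1,1], I[1,2]^2, I[1,3], I[4,5], I[5,5].
μ_θ-semistable layers: μ^(1)=14; μ^(2)=-19; μ^(3)=-74

((4, 3, 1, 0, 0); (0, 0, 0, 0, 2); (0, 0, 0, 1, 0))


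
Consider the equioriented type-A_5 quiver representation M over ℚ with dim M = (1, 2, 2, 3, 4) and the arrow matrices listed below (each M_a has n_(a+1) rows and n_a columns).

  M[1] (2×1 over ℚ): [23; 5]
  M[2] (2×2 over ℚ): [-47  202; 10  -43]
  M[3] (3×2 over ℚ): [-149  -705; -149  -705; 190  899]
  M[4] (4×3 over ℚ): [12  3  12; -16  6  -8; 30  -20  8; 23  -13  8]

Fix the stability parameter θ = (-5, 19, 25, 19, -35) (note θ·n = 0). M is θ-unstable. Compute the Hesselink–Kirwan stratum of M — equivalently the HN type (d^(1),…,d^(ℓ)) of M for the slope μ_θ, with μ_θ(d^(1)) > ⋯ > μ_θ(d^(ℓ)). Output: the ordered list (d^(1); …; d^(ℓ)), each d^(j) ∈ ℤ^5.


Interval decomposition of M: I[1,4], I[2,5], I[4,5], I[5,5]^2.
HN type (ℓ=6): μ^(1)=22; μ^(2)=19; μ^(3)=7; μ^(4)=-5; μ^(5)=-8; μ^(6)=-35

((0, 0, 1, 1, 0); (0, 1, 0, 0, 0); (0, 1, 1, 1, 1); (1, 0, 0, 0, 0); (0, 0, 0, 1, 1); (0, 0, 0, 0, 2))


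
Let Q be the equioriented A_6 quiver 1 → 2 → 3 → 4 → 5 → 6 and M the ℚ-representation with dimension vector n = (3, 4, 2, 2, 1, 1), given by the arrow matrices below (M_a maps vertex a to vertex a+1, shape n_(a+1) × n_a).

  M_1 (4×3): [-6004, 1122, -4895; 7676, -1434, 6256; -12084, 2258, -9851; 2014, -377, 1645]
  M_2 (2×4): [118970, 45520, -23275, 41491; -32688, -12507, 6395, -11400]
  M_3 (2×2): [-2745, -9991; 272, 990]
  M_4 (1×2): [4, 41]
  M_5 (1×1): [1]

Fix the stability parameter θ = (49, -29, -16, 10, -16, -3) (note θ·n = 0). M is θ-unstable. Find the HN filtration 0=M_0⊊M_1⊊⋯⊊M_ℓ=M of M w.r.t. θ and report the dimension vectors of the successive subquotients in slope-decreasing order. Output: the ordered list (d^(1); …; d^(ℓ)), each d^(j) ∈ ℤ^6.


Interval decomposition of M: I[1,1], I[1,4], I[1,6], I[2,2]^2.
HN type (ℓ=5): μ^(1)=49; μ^(2)=10; μ^(3)=4/3; μ^(4)=-5/6; μ^(5)=-29

((1, 0, 0, 0, 0, 0); (0, 0, 0, 1, 0, 0); (1, 1, 1, 0, 0, 0); (1, 1, 1, 1, 1, 1); (0, 2, 0, 0, 0, 0))


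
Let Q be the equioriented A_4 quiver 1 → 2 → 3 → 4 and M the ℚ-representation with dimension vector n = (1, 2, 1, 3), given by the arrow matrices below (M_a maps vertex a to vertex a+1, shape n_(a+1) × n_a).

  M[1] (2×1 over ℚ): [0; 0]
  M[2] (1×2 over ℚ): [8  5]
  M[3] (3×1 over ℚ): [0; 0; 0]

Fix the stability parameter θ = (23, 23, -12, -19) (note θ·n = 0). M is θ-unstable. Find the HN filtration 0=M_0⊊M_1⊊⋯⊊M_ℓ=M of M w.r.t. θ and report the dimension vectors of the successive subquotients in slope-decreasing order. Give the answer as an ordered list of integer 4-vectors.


Barcode: M ≅ I[1,1], I[2,2], I[2,3], I[4,4]^3. HN layers by μ_θ (3 steps, strictly decreasing):
  μ^(1)=23; μ^(2)=11/2; μ^(3)=-19

((1, 1, 0, 0); (0, 1, 1, 0); (0, 0, 0, 3))


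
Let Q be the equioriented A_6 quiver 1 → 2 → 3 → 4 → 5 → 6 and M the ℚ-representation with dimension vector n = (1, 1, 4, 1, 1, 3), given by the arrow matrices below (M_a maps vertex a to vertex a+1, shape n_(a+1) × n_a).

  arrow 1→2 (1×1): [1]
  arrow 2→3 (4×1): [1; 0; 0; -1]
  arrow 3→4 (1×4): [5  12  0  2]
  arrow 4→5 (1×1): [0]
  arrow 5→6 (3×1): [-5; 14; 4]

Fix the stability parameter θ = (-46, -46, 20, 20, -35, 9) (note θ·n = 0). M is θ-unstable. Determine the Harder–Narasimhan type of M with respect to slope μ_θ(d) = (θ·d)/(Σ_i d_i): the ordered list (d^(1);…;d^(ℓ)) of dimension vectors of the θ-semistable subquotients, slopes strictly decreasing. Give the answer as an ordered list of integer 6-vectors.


Via rank(M_{q-1}∘⋯∘M_p): M ≅ I[1,4], I[3,3]^3, I[5,6], I[6,6]^2.
μ_θ-semistable layers: μ^(1)=20; μ^(2)=9; μ^(3)=-35; μ^(4)=-46

((0, 0, 4, 1, 0, 0); (0, 0, 0, 0, 0, 3); (0, 0, 0, 0, 1, 0); (1, 1, 0, 0, 0, 0))


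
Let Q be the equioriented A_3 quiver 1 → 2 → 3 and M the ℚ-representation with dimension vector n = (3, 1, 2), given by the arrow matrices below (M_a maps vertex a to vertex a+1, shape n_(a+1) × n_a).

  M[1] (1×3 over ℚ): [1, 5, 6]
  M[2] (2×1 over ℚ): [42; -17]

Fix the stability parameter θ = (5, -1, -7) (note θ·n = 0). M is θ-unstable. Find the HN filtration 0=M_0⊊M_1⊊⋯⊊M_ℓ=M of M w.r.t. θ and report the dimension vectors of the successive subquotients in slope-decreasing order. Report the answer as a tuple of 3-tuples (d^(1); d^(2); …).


Barcode: M ≅ I[1,1]^2, I[1,3], I[3,3]. HN layers by μ_θ (3 steps, strictly decreasing):
  μ^(1)=5; μ^(2)=-1; μ^(3)=-7

((2, 0, 0); (1, 1, 1); (0, 0, 1))


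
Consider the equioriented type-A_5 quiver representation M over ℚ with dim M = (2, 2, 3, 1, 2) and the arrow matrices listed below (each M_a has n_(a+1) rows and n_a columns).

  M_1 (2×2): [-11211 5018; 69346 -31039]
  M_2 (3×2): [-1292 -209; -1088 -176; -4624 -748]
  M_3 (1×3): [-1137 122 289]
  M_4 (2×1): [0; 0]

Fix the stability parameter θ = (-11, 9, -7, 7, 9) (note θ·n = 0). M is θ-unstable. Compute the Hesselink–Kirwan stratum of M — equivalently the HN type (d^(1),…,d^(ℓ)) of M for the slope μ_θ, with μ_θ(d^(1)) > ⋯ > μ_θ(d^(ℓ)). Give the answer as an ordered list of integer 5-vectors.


Barcode: M ≅ I[1,2], I[1,4], I[3,3]^2, I[5,5]^2. HN layers by μ_θ (5 steps, strictly decreasing):
  μ^(1)=9; μ^(2)=7; μ^(3)=1; μ^(4)=-7; μ^(5)=-11

((0, 1, 0, 0, 2); (0, 0, 0, 1, 0); (0, 1, 1, 0, 0); (0, 0, 2, 0, 0); (2, 0, 0, 0, 0))


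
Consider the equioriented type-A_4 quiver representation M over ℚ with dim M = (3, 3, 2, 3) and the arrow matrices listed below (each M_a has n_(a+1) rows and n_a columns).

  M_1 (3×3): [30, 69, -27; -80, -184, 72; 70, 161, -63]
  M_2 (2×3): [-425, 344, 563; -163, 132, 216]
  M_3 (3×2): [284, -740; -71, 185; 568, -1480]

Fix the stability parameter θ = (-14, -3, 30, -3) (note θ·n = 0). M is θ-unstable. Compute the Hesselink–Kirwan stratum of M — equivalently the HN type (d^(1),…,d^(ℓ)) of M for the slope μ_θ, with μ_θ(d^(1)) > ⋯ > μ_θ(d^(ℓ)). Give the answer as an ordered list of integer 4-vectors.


Barcode: M ≅ I[1,1]^2, I[1,4], I[2,2], I[2,3], I[4,4]^2. HN layers by μ_θ (4 steps, strictly decreasing):
  μ^(1)=30; μ^(2)=27/2; μ^(3)=-3; μ^(4)=-14

((0, 0, 1, 0); (0, 0, 1, 1); (0, 3, 0, 2); (3, 0, 0, 0))


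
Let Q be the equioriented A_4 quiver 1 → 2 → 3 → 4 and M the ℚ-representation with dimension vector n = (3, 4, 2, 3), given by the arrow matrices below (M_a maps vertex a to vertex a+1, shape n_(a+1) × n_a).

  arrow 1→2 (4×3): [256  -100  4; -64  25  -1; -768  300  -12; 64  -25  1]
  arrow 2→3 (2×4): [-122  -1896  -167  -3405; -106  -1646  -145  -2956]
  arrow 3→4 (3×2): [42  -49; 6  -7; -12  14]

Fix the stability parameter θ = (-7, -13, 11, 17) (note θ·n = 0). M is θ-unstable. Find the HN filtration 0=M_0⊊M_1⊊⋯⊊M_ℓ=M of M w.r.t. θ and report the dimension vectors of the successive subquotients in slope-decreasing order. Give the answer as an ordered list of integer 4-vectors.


Barcode: M ≅ I[1,1]^2, I[1,3], I[2,2]^2, I[2,4], I[4,4]^2. HN layers by μ_θ (5 steps, strictly decreasing):
  μ^(1)=17; μ^(2)=11; μ^(3)=-7; μ^(4)=-10; μ^(5)=-13

((0, 0, 0, 3); (0, 0, 2, 0); (2, 0, 0, 0); (1, 1, 0, 0); (0, 3, 0, 0))


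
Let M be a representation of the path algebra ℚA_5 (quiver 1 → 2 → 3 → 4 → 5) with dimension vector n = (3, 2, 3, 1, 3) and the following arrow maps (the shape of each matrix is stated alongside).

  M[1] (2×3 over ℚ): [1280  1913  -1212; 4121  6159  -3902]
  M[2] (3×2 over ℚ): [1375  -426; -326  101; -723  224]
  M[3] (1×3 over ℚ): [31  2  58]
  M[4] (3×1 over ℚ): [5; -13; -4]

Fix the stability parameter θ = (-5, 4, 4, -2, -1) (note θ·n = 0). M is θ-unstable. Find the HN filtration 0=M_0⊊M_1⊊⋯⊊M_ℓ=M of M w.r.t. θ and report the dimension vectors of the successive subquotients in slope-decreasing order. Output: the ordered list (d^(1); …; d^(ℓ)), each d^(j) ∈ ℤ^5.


Via rank(M_{q-1}∘⋯∘M_p): M ≅ I[1,1], I[1,3], I[1,5], I[3,3], I[5,5]^2.
μ_θ-semistable layers: μ^(1)=4; μ^(2)=5/4; μ^(3)=-1; μ^(4)=-5

((0, 1, 2, 0, 0); (0, 1, 1, 1, 1); (0, 0, 0, 0, 2); (3, 0, 0, 0, 0))


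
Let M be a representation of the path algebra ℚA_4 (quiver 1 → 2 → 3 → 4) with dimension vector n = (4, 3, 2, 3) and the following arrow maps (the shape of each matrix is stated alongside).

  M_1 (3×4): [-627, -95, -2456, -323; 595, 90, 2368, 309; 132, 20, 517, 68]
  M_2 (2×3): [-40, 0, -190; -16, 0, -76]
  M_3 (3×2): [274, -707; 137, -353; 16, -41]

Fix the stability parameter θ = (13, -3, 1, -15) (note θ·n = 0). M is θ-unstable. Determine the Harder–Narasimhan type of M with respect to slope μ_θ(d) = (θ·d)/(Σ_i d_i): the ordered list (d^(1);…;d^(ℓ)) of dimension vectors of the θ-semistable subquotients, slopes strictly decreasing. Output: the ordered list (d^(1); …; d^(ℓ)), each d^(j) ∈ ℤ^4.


Interval decomposition of M: I[1,1], I[1,2]^2, I[1,4], I[3,4], I[4,4].
HN type (ℓ=5): μ^(1)=13; μ^(2)=5; μ^(3)=-1; μ^(4)=-7; μ^(5)=-15

((1, 0, 0, 0); (2, 2, 0, 0); (1, 1, 1, 1); (0, 0, 1, 1); (0, 0, 0, 1))


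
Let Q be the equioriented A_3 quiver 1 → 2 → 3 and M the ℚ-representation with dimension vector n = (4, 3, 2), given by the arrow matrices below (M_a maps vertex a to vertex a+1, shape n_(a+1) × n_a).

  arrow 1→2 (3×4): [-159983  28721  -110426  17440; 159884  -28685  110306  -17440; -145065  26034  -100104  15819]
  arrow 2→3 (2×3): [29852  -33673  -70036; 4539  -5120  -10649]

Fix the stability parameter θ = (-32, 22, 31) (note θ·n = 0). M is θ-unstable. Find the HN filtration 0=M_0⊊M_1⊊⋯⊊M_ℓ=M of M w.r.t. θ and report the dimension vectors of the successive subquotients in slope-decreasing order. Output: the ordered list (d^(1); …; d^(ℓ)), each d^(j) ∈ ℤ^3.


Via rank(M_{q-1}∘⋯∘M_p): M ≅ I[1,1], I[1,2], I[1,3]^2.
μ_θ-semistable layers: μ^(1)=31; μ^(2)=22; μ^(3)=-32

((0, 0, 2); (0, 3, 0); (4, 0, 0))
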